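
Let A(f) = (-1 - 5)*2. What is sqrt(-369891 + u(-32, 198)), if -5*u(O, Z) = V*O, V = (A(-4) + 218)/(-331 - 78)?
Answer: I*sqrt(1546906889915)/2045 ≈ 608.19*I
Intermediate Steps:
A(f) = -12 (A(f) = -6*2 = -12)
V = -206/409 (V = (-12 + 218)/(-331 - 78) = 206/(-409) = 206*(-1/409) = -206/409 ≈ -0.50367)
u(O, Z) = 206*O/2045 (u(O, Z) = -(-206)*O/2045 = 206*O/2045)
sqrt(-369891 + u(-32, 198)) = sqrt(-369891 + (206/2045)*(-32)) = sqrt(-369891 - 6592/2045) = sqrt(-756433687/2045) = I*sqrt(1546906889915)/2045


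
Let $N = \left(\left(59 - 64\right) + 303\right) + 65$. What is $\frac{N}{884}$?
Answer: $\frac{363}{884} \approx 0.41063$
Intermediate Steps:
$N = 363$ ($N = \left(\left(59 - 64\right) + 303\right) + 65 = \left(-5 + 303\right) + 65 = 298 + 65 = 363$)
$\frac{N}{884} = \frac{363}{884}$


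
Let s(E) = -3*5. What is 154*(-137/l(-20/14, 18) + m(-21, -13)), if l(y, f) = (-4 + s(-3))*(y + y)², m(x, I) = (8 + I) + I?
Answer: -10016699/3800 ≈ -2636.0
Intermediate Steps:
s(E) = -15
m(x, I) = 8 + 2*I
l(y, f) = -76*y² (l(y, f) = (-4 - 15)*(y + y)² = -19*4*y² = -76*y²)
154*(-137/l(-20/14, 18) + m(-21, -13)) = 154*(-137/((-76*(-20/14)²)) + (8 + 2*(-13))) = 154*(-137/((-76*(-20*1/14)²)) + (8 - 26)) = 154*(-137/((-76*(-10/7)²)) - 18) = 154*(-137/((-76*100/49)) - 18) = 154*(-137/(-7600/49) - 18) = 154*(-137*(-49/7600) - 18) = 154*(6713/7600 - 18) = 154*(-130087/7600) = -10016699/3800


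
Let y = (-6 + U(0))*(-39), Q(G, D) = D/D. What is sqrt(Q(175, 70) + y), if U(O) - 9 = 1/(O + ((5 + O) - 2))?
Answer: I*sqrt(129) ≈ 11.358*I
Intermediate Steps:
Q(G, D) = 1
U(O) = 9 + 1/(3 + 2*O) (U(O) = 9 + 1/(O + ((5 + O) - 2)) = 9 + 1/(O + (3 + O)) = 9 + 1/(3 + 2*O))
y = -130 (y = (-6 + 2*(14 + 9*0)/(3 + 2*0))*(-39) = (-6 + 2*(14 + 0)/(3 + 0))*(-39) = (-6 + 2*14/3)*(-39) = (-6 + 2*(1/3)*14)*(-39) = (-6 + 28/3)*(-39) = (10/3)*(-39) = -130)
sqrt(Q(175, 70) + y) = sqrt(1 - 130) = sqrt(-129) = I*sqrt(129)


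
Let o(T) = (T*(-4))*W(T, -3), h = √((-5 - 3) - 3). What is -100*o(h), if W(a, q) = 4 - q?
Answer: 2800*I*√11 ≈ 9286.5*I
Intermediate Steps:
h = I*√11 (h = √(-8 - 3) = √(-11) = I*√11 ≈ 3.3166*I)
o(T) = -28*T (o(T) = (T*(-4))*(4 - 1*(-3)) = (-4*T)*(4 + 3) = -4*T*7 = -28*T)
-100*o(h) = -(-2800)*I*√11 = 2800*I*√11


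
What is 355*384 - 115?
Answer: 136205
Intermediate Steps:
355*384 - 115 = 136320 - 115 = 136205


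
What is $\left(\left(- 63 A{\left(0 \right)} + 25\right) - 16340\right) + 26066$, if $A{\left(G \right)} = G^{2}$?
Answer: $9751$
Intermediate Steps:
$\left(\left(- 63 A{\left(0 \right)} + 25\right) - 16340\right) + 26066 = \left(\left(- 63 \cdot 0^{2} + 25\right) - 16340\right) + 26066 = \left(\left(\left(-63\right) 0 + 25\right) - 16340\right) + 26066 = \left(\left(0 + 25\right) - 16340\right) + 26066 = \left(25 - 16340\right) + 26066 = -16315 + 26066 = 9751$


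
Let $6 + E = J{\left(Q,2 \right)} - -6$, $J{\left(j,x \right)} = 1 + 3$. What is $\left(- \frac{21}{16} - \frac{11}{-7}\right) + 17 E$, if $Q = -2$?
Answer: $\frac{7645}{112} \approx 68.259$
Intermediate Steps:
$J{\left(j,x \right)} = 4$
$E = 4$ ($E = -6 + \left(4 - -6\right) = -6 + \left(4 + 6\right) = -6 + 10 = 4$)
$\left(- \frac{21}{16} - \frac{11}{-7}\right) + 17 E = \left(- \frac{21}{16} - \frac{11}{-7}\right) + 17 \cdot 4 = \left(\left(-21\right) \frac{1}{16} - - \frac{11}{7}\right) + 68 = \left(- \frac{21}{16} + \frac{11}{7}\right) + 68 = \frac{29}{112} + 68 = \frac{7645}{112}$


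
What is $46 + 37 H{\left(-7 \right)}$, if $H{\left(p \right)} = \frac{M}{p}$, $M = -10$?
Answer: $\frac{692}{7} \approx 98.857$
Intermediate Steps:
$H{\left(p \right)} = - \frac{10}{p}$
$46 + 37 H{\left(-7 \right)} = 46 + 37 \left(- \frac{10}{-7}\right) = 46 + 37 \left(\left(-10\right) \left(- \frac{1}{7}\right)\right) = 46 + 37 \cdot \frac{10}{7} = 46 + \frac{370}{7} = \frac{692}{7}$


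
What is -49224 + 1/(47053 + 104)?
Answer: -2321256167/47157 ≈ -49224.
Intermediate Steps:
-49224 + 1/(47053 + 104) = -49224 + 1/47157 = -2321256167/47157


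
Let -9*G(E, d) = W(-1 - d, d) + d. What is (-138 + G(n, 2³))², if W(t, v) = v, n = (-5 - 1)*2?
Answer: 1582564/81 ≈ 19538.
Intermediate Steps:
n = -12 (n = -6*2 = -12)
G(E, d) = -2*d/9 (G(E, d) = -(d + d)/9 = -2*d/9)
(-138 + G(n, 2³))² = (-138 - 2/9*2³)² = (-138 - 2/9*8)² = (-138 - 16/9)² = (-1258/9)² = 1582564/81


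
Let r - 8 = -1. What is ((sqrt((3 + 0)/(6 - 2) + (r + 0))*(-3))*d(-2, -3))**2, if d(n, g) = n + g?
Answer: 6975/4 ≈ 1743.8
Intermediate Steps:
r = 7 (r = 8 - 1 = 7)
d(n, g) = g + n
((sqrt((3 + 0)/(6 - 2) + (r + 0))*(-3))*d(-2, -3))**2 = ((sqrt((3 + 0)/(6 - 2) + (7 + 0))*(-3))*(-3 - 2))**2 = ((sqrt(3/4 + 7)*(-3))*(-5))**2 = ((sqrt(31/4)*(-3))*(-5))**2 = (((sqrt(31)/2)*(-3))*(-5))**2 = (-3*sqrt(31)/2*(-5))**2 = (15*sqrt(31)/2)**2 = 6975/4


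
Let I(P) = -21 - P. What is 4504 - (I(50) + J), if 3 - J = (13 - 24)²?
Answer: 4693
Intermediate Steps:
J = -118 (J = 3 - (13 - 24)² = 3 - 1*(-11)² = 3 - 1*121 = 3 - 121 = -118)
4504 - (I(50) + J) = 4504 - ((-21 - 1*50) - 118) = 4504 - ((-21 - 50) - 118) = 4504 - (-71 - 118) = 4504 - 1*(-189) = 4504 + 189 = 4693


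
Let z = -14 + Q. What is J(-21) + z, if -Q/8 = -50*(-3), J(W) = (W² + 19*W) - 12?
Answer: -1184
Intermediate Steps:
J(W) = -12 + W² + 19*W
Q = -1200 (Q = -(-400)*(-3) = -8*150 = -1200)
z = -1214 (z = -14 - 1200 = -1214)
J(-21) + z = (-12 + (-21)² + 19*(-21)) - 1214 = (-12 + 441 - 399) - 1214 = 30 - 1214 = -1184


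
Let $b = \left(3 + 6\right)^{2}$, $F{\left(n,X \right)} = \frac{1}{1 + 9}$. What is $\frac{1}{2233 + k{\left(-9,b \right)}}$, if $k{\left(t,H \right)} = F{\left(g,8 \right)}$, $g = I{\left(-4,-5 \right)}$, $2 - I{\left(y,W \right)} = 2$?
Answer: $\frac{10}{22331} \approx 0.00044781$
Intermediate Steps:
$I{\left(y,W \right)} = 0$ ($I{\left(y,W \right)} = 2 - 2 = 0$)
$g = 0$
$F{\left(n,X \right)} = \frac{1}{10}$
$b = 81$ ($b = 9^{2} = 81$)
$k{\left(t,H \right)} = \frac{1}{10}$
$\frac{1}{2233 + k{\left(-9,b \right)}} = \frac{1}{2233 + \frac{1}{10}} = \frac{1}{\frac{22331}{10}} = \frac{10}{22331}$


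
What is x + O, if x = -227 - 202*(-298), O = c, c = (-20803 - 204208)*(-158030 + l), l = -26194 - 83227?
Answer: 60179476930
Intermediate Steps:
l = -109421
c = 60179416961 (c = (-20803 - 204208)*(-158030 - 109421) = -225011*(-267451) = 60179416961)
O = 60179416961
x = 59969 (x = -227 + 60196 = 59969)
x + O = 59969 + 60179416961 = 60179476930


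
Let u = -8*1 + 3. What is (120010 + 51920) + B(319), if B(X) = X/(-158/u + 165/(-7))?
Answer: 48323495/281 ≈ 1.7197e+5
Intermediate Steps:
u = -5 (u = -8 + 3 = -5)
B(X) = 35*X/281 (B(X) = X/(-158/(-5) + 165/(-7)) = X/(-158*(-⅕) + 165*(-⅐)) = X/(158/5 - 165/7) = X/(281/35) = X*(35/281) = 35*X/281)
(120010 + 51920) + B(319) = (120010 + 51920) + (35/281)*319 = 171930 + 11165/281 = 48323495/281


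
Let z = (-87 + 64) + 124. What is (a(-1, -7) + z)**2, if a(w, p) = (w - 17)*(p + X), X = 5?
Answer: 18769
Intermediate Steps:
a(w, p) = (-17 + w)*(5 + p) (a(w, p) = (w - 17)*(p + 5) = (-17 + w)*(5 + p))
z = 101 (z = -23 + 124 = 101)
(a(-1, -7) + z)**2 = ((-85 - 17*(-7) + 5*(-1) - 7*(-1)) + 101)**2 = ((-85 + 119 - 5 + 7) + 101)**2 = (36 + 101)**2 = 137**2 = 18769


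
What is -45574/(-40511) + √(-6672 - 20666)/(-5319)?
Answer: 45574/40511 - I*√27338/5319 ≈ 1.125 - 0.031085*I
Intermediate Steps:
-45574/(-40511) + √(-6672 - 20666)/(-5319) = -45574*(-1/40511) + √(-27338)*(-1/5319) = 45574/40511 + (I*√27338)*(-1/5319) = 45574/40511 - I*√27338/5319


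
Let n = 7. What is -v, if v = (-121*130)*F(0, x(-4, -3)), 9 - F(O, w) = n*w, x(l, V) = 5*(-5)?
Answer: 2894320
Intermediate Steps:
x(l, V) = -25
F(O, w) = 9 - 7*w
v = -2894320 (v = (-121*130)*(9 - 7*(-25)) = -15730*(9 + 175) = -15730*184 = -2894320)
-v = -1*(-2894320) = 2894320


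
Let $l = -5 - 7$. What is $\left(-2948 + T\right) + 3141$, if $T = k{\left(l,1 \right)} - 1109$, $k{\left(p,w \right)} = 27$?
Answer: $-889$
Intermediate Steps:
$l = -12$
$T = -1082$ ($T = 27 - 1109 = -1082$)
$\left(-2948 + T\right) + 3141 = \left(-2948 - 1082\right) + 3141 = -4030 + 3141 = -889$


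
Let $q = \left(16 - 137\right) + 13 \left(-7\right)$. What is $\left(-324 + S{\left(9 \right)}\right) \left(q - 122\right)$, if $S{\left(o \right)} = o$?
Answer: $105210$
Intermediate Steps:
$q = -212$ ($q = -121 - 91 = -212$)
$\left(-324 + S{\left(9 \right)}\right) \left(q - 122\right) = \left(-324 + 9\right) \left(-212 - 122\right) = \left(-315\right) \left(-334\right) = 105210$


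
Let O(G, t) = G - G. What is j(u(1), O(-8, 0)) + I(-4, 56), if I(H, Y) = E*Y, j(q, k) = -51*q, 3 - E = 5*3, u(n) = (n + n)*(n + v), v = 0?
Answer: -774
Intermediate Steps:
u(n) = 2*n**2 (u(n) = (n + n)*(n + 0) = (2*n)*n = 2*n**2)
E = -12 (E = 3 - 5*3 = 3 - 1*15 = 3 - 15 = -12)
O(G, t) = 0
I(H, Y) = -12*Y
j(u(1), O(-8, 0)) + I(-4, 56) = -102*1**2 - 12*56 = -102 - 672 = -774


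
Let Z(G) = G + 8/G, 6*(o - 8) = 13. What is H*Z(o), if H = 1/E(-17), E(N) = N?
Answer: -4009/6222 ≈ -0.64433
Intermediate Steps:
o = 61/6 (o = 8 + (1/6)*13 = 8 + 13/6 = 61/6 ≈ 10.167)
H = -1/17 (H = 1/(-17) = -1/17 ≈ -0.058824)
H*Z(o) = -(61/6 + 8/(61/6))/17 = -(61/6 + 8*(6/61))/17 = -(61/6 + 48/61)/17 = -1/17*4009/366 = -4009/6222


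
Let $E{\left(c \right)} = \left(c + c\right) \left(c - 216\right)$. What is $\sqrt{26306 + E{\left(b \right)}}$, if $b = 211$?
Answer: $2 \sqrt{6049} \approx 155.55$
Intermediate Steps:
$E{\left(c \right)} = 2 c \left(-216 + c\right)$
$\sqrt{26306 + E{\left(b \right)}} = \sqrt{26306 + 2 \cdot 211 \left(-216 + 211\right)} = \sqrt{26306 + 2 \cdot 211 \left(-5\right)} = \sqrt{26306 - 2110} = \sqrt{24196} = 2 \sqrt{6049}$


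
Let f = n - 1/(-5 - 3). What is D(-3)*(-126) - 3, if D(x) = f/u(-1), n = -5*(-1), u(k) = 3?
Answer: -873/4 ≈ -218.25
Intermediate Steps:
n = 5
f = 41/8 (f = 5 - 1/(-5 - 3) = 5 - 1/(-8) = 5 - 1*(-⅛) = 5 + ⅛ = 41/8 ≈ 5.1250)
D(x) = 41/24 (D(x) = (41/8)/3 = (41/8)*(⅓) = 41/24)
D(-3)*(-126) - 3 = (41/24)*(-126) - 3 = -861/4 - 3 = -873/4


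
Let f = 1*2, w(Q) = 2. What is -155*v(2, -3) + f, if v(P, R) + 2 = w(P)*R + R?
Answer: 1707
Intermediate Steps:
f = 2
v(P, R) = -2 + 3*R (v(P, R) = -2 + (2*R + R) = -2 + 3*R)
-155*v(2, -3) + f = -155*(-2 + 3*(-3)) + 2 = -155*(-2 - 9) + 2 = -155*(-11) + 2 = 1705 + 2 = 1707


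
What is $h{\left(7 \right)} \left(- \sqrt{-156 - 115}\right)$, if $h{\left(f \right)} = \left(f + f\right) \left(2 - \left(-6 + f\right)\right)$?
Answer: $- 14 i \sqrt{271} \approx - 230.47 i$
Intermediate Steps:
$h{\left(f \right)} = 2 f \left(8 - f\right)$
$h{\left(7 \right)} \left(- \sqrt{-156 - 115}\right) = 2 \cdot 7 \left(8 - 7\right) \left(- \sqrt{-156 - 115}\right) = 2 \cdot 7 \left(8 - 7\right) \left(- \sqrt{-271}\right) = 2 \cdot 7 \cdot 1 \left(- i \sqrt{271}\right) = 14 \left(- i \sqrt{271}\right) = - 14 i \sqrt{271}$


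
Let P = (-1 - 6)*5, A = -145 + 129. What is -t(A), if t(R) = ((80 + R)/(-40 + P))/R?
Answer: -4/75 ≈ -0.053333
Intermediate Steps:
A = -16
P = -35 (P = -7*5 = -35)
t(R) = (-16/15 - R/75)/R (t(R) = ((80 + R)/(-40 - 35))/R = ((80 + R)/(-75))/R = ((80 + R)*(-1/75))/R = (-16/15 - R/75)/R)
-t(A) = -(-80 - 1*(-16))/(75*(-16)) = -(-1)*(-80 + 16)/(75*16) = -(-1)*(-64)/(75*16) = -1*4/75 = -4/75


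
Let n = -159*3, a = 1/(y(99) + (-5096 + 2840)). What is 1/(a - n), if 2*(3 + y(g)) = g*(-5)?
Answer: 5013/2391199 ≈ 0.0020964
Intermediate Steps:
y(g) = -3 - 5*g/2 (y(g) = -3 + (g*(-5))/2 = -3 + (-5*g)/2 = -3 - 5*g/2)
a = -2/5013 (a = 1/((-3 - 5/2*99) + (-5096 + 2840)) = 1/((-3 - 495/2) - 2256) = 1/(-501/2 - 2256) = 1/(-5013/2) = -2/5013 ≈ -0.00039896)
n = -477
1/(a - n) = 1/(-2/5013 - 1*(-477)) = 1/(-2/5013 + 477) = 1/(2391199/5013) = 5013/2391199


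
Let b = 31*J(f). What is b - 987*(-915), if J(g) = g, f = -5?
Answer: 902950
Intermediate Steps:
b = -155 (b = 31*(-5) = -155)
b - 987*(-915) = -155 - 987*(-915) = -155 + 903105 = 902950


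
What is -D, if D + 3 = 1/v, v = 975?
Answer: 2924/975 ≈ 2.9990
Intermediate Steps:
D = -2924/975 (D = -3 + 1/975 = -2924/975 ≈ -2.9990)
-D = -1*(-2924/975) = 2924/975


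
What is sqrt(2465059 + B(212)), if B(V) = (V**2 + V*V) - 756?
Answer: 3*sqrt(283799) ≈ 1598.2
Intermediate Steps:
B(V) = -756 + 2*V**2 (B(V) = (V**2 + V**2) - 756 = 2*V**2 - 756 = -756 + 2*V**2)
sqrt(2465059 + B(212)) = sqrt(2465059 + (-756 + 2*212**2)) = sqrt(2465059 + (-756 + 2*44944)) = sqrt(2465059 + (-756 + 89888)) = sqrt(2465059 + 89132) = sqrt(2554191) = 3*sqrt(283799)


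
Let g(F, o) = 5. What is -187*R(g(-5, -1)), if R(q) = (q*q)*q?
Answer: -23375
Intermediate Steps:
R(q) = q**3 (R(q) = q**2*q = q**3)
-187*R(g(-5, -1)) = -187*5**3 = -187*125 = -23375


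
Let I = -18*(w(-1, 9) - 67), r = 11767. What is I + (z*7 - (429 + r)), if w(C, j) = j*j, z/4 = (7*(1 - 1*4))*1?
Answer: -13036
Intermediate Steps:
z = -84 (z = 4*((7*(1 - 1*4))*1) = 4*((7*(1 - 4))*1) = 4*((7*(-3))*1) = 4*(-21*1) = 4*(-21) = -84)
w(C, j) = j**2
I = -252 (I = -18*(9**2 - 67) = -18*(81 - 67) = -18*14 = -252)
I + (z*7 - (429 + r)) = -252 + (-84*7 - (429 + 11767)) = -252 + (-588 - 1*12196) = -252 + (-588 - 12196) = -252 - 12784 = -13036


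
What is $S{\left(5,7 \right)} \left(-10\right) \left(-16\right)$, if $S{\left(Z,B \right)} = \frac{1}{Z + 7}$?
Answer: $\frac{40}{3} \approx 13.333$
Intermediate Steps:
$S{\left(Z,B \right)} = \frac{1}{7 + Z}$
$S{\left(5,7 \right)} \left(-10\right) \left(-16\right) = \frac{1}{7 + 5} \left(-10\right) \left(-16\right) = \frac{1}{12} \left(-10\right) \left(-16\right) = \left(- \frac{5}{6}\right) \left(-16\right) = \frac{40}{3}$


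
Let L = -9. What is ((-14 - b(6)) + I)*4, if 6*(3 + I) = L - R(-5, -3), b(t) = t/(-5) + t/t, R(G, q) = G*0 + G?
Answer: -1048/15 ≈ -69.867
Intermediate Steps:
R(G, q) = G (R(G, q) = 0 + G = G)
b(t) = 1 - t/5 (b(t) = t*(-⅕) + 1 = -t/5 + 1 = 1 - t/5)
I = -11/3 (I = -3 + (-9 - 1*(-5))/6 = -3 + (-9 + 5)/6 = -3 + (⅙)*(-4) = -3 - ⅔ = -11/3 ≈ -3.6667)
((-14 - b(6)) + I)*4 = ((-14 - (1 - ⅕*6)) - 11/3)*4 = ((-14 - (1 - 6/5)) - 11/3)*4 = ((-14 - 1*(-⅕)) - 11/3)*4 = ((-14 + ⅕) - 11/3)*4 = (-69/5 - 11/3)*4 = -262/15*4 = -1048/15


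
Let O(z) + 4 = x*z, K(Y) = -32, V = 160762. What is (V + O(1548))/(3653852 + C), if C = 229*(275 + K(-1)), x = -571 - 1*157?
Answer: -966186/3709499 ≈ -0.26046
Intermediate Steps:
x = -728 (x = -571 - 157 = -728)
O(z) = -4 - 728*z
C = 55647 (C = 229*(275 - 32) = 229*243 = 55647)
(V + O(1548))/(3653852 + C) = (160762 + (-4 - 728*1548))/(3653852 + 55647) = (160762 + (-4 - 1126944))/3709499 = (160762 - 1126948)*(1/3709499) = -966186*1/3709499 = -966186/3709499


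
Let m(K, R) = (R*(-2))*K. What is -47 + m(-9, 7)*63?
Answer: 7891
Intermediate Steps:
m(K, R) = -2*K*R (m(K, R) = (-2*R)*K = -2*K*R)
-47 + m(-9, 7)*63 = -47 - 2*(-9)*7*63 = -47 + 126*63 = -47 + 7938 = 7891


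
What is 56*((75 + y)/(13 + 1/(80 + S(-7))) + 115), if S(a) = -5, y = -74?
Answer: 786205/122 ≈ 6444.3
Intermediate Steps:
56*((75 + y)/(13 + 1/(80 + S(-7))) + 115) = 56*((75 - 74)/(13 + 1/(80 - 5)) + 115) = 56*(1/(13 + 1/75) + 115) = 56*(1/(976/75) + 115) = 56*(1*(75/976) + 115) = 56*(75/976 + 115) = 56*(112315/976) = 786205/122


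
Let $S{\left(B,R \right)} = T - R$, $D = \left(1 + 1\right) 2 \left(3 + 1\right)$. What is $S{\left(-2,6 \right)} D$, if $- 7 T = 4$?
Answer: $- \frac{736}{7} \approx -105.14$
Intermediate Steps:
$D = 16$ ($D = 2 \cdot 2 \cdot 4 = 2 \cdot 8 = 16$)
$T = - \frac{4}{7}$ ($T = \left(- \frac{1}{7}\right) 4 = - \frac{4}{7} \approx -0.57143$)
$S{\left(B,R \right)} = - \frac{4}{7} - R$
$S{\left(-2,6 \right)} D = \left(- \frac{4}{7} - 6\right) 16 = \left(- \frac{46}{7}\right) 16 = - \frac{736}{7}$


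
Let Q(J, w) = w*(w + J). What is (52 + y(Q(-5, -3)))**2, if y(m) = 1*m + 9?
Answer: 7225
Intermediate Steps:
Q(J, w) = w*(J + w)
y(m) = 9 + m (y(m) = m + 9 = 9 + m)
(52 + y(Q(-5, -3)))**2 = (52 + (9 - 3*(-5 - 3)))**2 = (52 + (9 - 3*(-8)))**2 = (52 + (9 + 24))**2 = (52 + 33)**2 = 85**2 = 7225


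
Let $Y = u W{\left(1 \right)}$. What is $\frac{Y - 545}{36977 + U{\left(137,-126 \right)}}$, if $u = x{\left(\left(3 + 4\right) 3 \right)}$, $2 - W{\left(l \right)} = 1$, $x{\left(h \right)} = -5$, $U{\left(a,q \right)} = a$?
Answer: $- \frac{25}{1687} \approx -0.014819$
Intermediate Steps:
$W{\left(l \right)} = 1$ ($W{\left(l \right)} = 2 - 1 = 1$)
$u = -5$
$Y = -5$ ($Y = \left(-5\right) 1 = -5$)
$\frac{Y - 545}{36977 + U{\left(137,-126 \right)}} = \frac{-5 - 545}{36977 + 137} = - \frac{550}{37114} = \left(-550\right) \frac{1}{37114} = - \frac{25}{1687}$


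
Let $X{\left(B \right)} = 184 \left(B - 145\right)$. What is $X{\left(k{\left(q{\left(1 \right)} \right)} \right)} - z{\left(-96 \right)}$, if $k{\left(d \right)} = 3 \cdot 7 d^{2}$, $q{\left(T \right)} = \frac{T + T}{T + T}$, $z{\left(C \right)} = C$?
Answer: $-22720$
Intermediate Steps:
$q{\left(T \right)} = 1$ ($q{\left(T \right)} = \frac{2 T}{2 T} = 2 T \frac{1}{2 T} = 1$)
$k{\left(d \right)} = 21 d^{2}$
$X{\left(B \right)} = -26680 + 184 B$ ($X{\left(B \right)} = 184 \left(-145 + B\right) = -26680 + 184 B$)
$X{\left(k{\left(q{\left(1 \right)} \right)} \right)} - z{\left(-96 \right)} = \left(-26680 + 184 \cdot 21 \cdot 1^{2}\right) - -96 = \left(-26680 + 184 \cdot 21 \cdot 1\right) + 96 = \left(-26680 + 184 \cdot 21\right) + 96 = \left(-26680 + 3864\right) + 96 = -22816 + 96 = -22720$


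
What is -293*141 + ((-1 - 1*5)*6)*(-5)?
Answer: -41133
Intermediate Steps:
-293*141 + ((-1 - 1*5)*6)*(-5) = -41313 + ((-1 - 5)*6)*(-5) = -41313 - 6*6*(-5) = -41313 - 36*(-5) = -41313 + 180 = -41133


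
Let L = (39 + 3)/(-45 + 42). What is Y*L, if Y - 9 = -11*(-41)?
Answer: -6440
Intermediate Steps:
Y = 460 (Y = 9 - 11*(-41) = 9 + 451 = 460)
L = -14 (L = 42/(-3) = 42*(-1/3) = -14)
Y*L = 460*(-14) = -6440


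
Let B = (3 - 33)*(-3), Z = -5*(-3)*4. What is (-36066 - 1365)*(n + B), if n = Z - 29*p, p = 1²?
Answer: -4529151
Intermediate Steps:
p = 1
Z = 60 (Z = 15*4 = 60)
B = 90 (B = -30*(-3) = 90)
n = 31 (n = 60 - 29*1 = 60 - 29 = 31)
(-36066 - 1365)*(n + B) = (-36066 - 1365)*(31 + 90) = -37431*121 = -4529151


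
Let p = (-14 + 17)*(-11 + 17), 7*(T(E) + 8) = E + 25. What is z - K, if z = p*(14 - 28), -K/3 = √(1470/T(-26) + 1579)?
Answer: -252 + 3*√504849/19 ≈ -139.81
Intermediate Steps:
T(E) = -31/7 + E/7 (T(E) = -8 + (E + 25)/7 = -8 + (25 + E)/7 = -8 + (25/7 + E/7) = -31/7 + E/7)
p = 18 (p = 3*6 = 18)
K = -3*√504849/19 (K = -3*√(1470/(-31/7 + (⅐)*(-26)) + 1579) = -3*√(1470/(-31/7 - 26/7) + 1579) = -3*√(1470/(-57/7) + 1579) = -3*√(1470*(-7/57) + 1579) = -3*√(-3430/19 + 1579) = -3*√504849/19 ≈ -112.19)
z = -252 (z = 18*(14 - 28) = 18*(-14) = -252)
z - K = -252 - (-3)*√504849/19 = -252 + 3*√504849/19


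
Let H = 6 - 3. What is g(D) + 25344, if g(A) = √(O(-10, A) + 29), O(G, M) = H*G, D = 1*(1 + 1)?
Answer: 25344 + I ≈ 25344.0 + 1.0*I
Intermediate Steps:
D = 2 (D = 1*2 = 2)
H = 3
O(G, M) = 3*G
g(A) = I (g(A) = √(3*(-10) + 29) = √(-30 + 29) = √(-1) = I)
g(D) + 25344 = I + 25344 = 25344 + I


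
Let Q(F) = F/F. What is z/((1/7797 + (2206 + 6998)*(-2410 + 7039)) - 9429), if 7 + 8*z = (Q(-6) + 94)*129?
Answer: 11937207/332120130940 ≈ 3.5942e-5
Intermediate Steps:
Q(F) = 1
z = 1531 (z = -7/8 + ((1 + 94)*129)/8 = -7/8 + (95*129)/8 = -7/8 + (⅛)*12255 = -7/8 + 12255/8 = 1531)
z/((1/7797 + (2206 + 6998)*(-2410 + 7039)) - 9429) = 1531/((1/7797 + (2206 + 6998)*(-2410 + 7039)) - 9429) = 1531/((1/7797 + 9204*4629) - 9429) = 1531/((1/7797 + 42605316) - 9429) = 1531/(332193648853/7797 - 9429) = 1531/(332120130940/7797) = 1531*(7797/332120130940) = 11937207/332120130940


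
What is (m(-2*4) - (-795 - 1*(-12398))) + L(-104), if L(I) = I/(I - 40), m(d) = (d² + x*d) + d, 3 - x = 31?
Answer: -203801/18 ≈ -11322.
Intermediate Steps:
x = -28 (x = 3 - 1*31 = 3 - 31 = -28)
m(d) = d² - 27*d (m(d) = (d² - 28*d) + d = d² - 27*d)
L(I) = I/(-40 + I)
(m(-2*4) - (-795 - 1*(-12398))) + L(-104) = ((-2*4)*(-27 - 2*4) - (-795 - 1*(-12398))) - 104/(-40 - 104) = (-8*(-27 - 8) - (-795 + 12398)) - 104/(-144) = (-8*(-35) - 1*11603) - 104*(-1/144) = (280 - 11603) + 13/18 = -11323 + 13/18 = -203801/18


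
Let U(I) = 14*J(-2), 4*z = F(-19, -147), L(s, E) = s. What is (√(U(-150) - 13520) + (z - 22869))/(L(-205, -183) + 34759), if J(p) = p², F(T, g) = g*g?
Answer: -23289/46072 + I*√374/5759 ≈ -0.50549 + 0.0033581*I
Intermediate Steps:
F(T, g) = g²
z = 21609/4 (z = (¼)*(-147)² = (¼)*21609 = 21609/4 ≈ 5402.3)
U(I) = 56 (U(I) = 14*(-2)² = 14*4 = 56)
(√(U(-150) - 13520) + (z - 22869))/(L(-205, -183) + 34759) = (√(56 - 13520) + (21609/4 - 22869))/(-205 + 34759) = (√(-13464) - 69867/4)/34554 = (6*I*√374 - 69867/4)*(1/34554) = (-69867/4 + 6*I*√374)*(1/34554) = -23289/46072 + I*√374/5759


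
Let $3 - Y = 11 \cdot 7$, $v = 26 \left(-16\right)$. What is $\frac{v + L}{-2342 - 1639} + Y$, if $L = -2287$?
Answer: $- \frac{97297}{1327} \approx -73.321$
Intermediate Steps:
$v = -416$
$Y = -74$ ($Y = 3 - 11 \cdot 7 = 3 - 77 = -74$)
$\frac{v + L}{-2342 - 1639} + Y = \frac{-416 - 2287}{-2342 - 1639} - 74 = - \frac{2703}{-3981} - 74 = \left(-2703\right) \left(- \frac{1}{3981}\right) - 74 = \frac{901}{1327} - 74 = - \frac{97297}{1327}$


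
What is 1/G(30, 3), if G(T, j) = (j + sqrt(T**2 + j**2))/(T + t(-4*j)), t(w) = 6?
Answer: -3/25 + 3*sqrt(101)/25 ≈ 1.0860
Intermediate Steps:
G(T, j) = (j + sqrt(T**2 + j**2))/(6 + T) (G(T, j) = (j + sqrt(T**2 + j**2))/(T + 6) = (j + sqrt(T**2 + j**2))/(6 + T))
1/G(30, 3) = 1/((3 + sqrt(30**2 + 3**2))/(6 + 30)) = 1/((3 + sqrt(900 + 9))/36) = 1/((3 + sqrt(909))/36) = 1/((3 + 3*sqrt(101))/36) = 1/(1/12 + sqrt(101)/12)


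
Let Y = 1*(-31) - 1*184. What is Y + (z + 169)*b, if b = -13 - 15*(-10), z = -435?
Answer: -36657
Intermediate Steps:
b = 137 (b = -13 + 150 = 137)
Y = -215 (Y = -31 - 184 = -215)
Y + (z + 169)*b = -215 + (-435 + 169)*137 = -215 - 266*137 = -215 - 36442 = -36657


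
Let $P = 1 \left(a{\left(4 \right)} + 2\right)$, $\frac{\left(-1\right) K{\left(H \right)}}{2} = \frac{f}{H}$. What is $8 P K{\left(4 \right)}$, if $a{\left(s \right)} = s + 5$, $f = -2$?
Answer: $88$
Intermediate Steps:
$a{\left(s \right)} = 5 + s$
$K{\left(H \right)} = \frac{4}{H}$ ($K{\left(H \right)} = - 2 \left(- \frac{2}{H}\right) = \frac{4}{H}$)
$P = 11$ ($P = 1 \left(\left(5 + 4\right) + 2\right) = 1 \left(9 + 2\right) = 1 \cdot 11 = 11$)
$8 P K{\left(4 \right)} = 8 \cdot 11 \cdot \frac{4}{4} = 88 \cdot 4 \cdot \frac{1}{4} = 88 \cdot 1 = 88$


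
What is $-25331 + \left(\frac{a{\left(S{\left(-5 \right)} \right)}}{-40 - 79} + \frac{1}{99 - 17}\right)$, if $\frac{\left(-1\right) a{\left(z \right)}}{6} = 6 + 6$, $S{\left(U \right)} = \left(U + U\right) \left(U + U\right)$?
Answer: $- \frac{247173875}{9758} \approx -25330.0$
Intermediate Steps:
$S{\left(U \right)} = 4 U^{2}$ ($S{\left(U \right)} = 2 U 2 U = 4 U^{2}$)
$a{\left(z \right)} = -72$ ($a{\left(z \right)} = - 6 \left(6 + 6\right) = \left(-6\right) 12 = -72$)
$-25331 + \left(\frac{a{\left(S{\left(-5 \right)} \right)}}{-40 - 79} + \frac{1}{99 - 17}\right) = -25331 + \left(\frac{1}{-40 - 79} \left(-72\right) + \frac{1}{99 - 17}\right) = -25331 + \left(\frac{1}{-119} \left(-72\right) + \frac{1}{82}\right) = -25331 + \left(\left(- \frac{1}{119}\right) \left(-72\right) + \frac{1}{82}\right) = -25331 + \left(\frac{72}{119} + \frac{1}{82}\right) = -25331 + \frac{6023}{9758} = - \frac{247173875}{9758}$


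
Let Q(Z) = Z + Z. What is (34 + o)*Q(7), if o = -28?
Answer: 84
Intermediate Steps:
Q(Z) = 2*Z
(34 + o)*Q(7) = (34 - 28)*(2*7) = 6*14 = 84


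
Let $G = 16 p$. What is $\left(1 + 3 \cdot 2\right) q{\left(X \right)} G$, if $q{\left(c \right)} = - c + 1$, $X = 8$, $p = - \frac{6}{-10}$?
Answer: $- \frac{2352}{5} \approx -470.4$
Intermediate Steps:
$p = \frac{3}{5}$ ($p = \left(-6\right) \left(- \frac{1}{10}\right) = \frac{3}{5} \approx 0.6$)
$G = \frac{48}{5}$ ($G = 16 \cdot \frac{3}{5} = \frac{48}{5} \approx 9.6$)
$q{\left(c \right)} = 1 - c$
$\left(1 + 3 \cdot 2\right) q{\left(X \right)} G = \left(1 + 3 \cdot 2\right) \left(1 - 8\right) \frac{48}{5} = \left(1 + 6\right) \left(1 - 8\right) \frac{48}{5} = 7 \left(-7\right) \frac{48}{5} = \left(-49\right) \frac{48}{5} = - \frac{2352}{5}$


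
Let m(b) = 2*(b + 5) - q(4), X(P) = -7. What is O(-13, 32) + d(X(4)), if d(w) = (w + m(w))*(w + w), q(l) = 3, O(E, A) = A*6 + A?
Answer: 420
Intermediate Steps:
O(E, A) = 7*A (O(E, A) = 6*A + A = 7*A)
m(b) = 7 + 2*b (m(b) = 2*(b + 5) - 1*3 = 2*(5 + b) - 3 = (10 + 2*b) - 3 = 7 + 2*b)
d(w) = 2*w*(7 + 3*w) (d(w) = (w + (7 + 2*w))*(w + w) = (7 + 3*w)*(2*w) = 2*w*(7 + 3*w))
O(-13, 32) + d(X(4)) = 7*32 + 2*(-7)*(7 + 3*(-7)) = 224 + 2*(-7)*(7 - 21) = 224 + 2*(-7)*(-14) = 224 + 196 = 420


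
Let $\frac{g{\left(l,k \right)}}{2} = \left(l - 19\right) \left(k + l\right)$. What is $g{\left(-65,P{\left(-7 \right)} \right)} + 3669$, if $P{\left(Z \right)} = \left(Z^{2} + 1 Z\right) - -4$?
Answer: $6861$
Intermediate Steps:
$P{\left(Z \right)} = 4 + Z + Z^{2}$ ($P{\left(Z \right)} = \left(Z^{2} + Z\right) + 4 = \left(Z + Z^{2}\right) + 4 = 4 + Z + Z^{2}$)
$g{\left(l,k \right)} = 2 \left(-19 + l\right) \left(k + l\right)$ ($g{\left(l,k \right)} = 2 \left(l - 19\right) \left(k + l\right) = 2 \left(-19 + l\right) \left(k + l\right)$)
$g{\left(-65,P{\left(-7 \right)} \right)} + 3669 = \left(- 38 \left(4 - 7 + \left(-7\right)^{2}\right) - -2470 + 2 \left(-65\right)^{2} + 2 \left(4 - 7 + \left(-7\right)^{2}\right) \left(-65\right)\right) + 3669 = \left(- 38 \left(4 - 7 + 49\right) + 2470 + 2 \cdot 4225 + 2 \left(4 - 7 + 49\right) \left(-65\right)\right) + 3669 = \left(\left(-38\right) 46 + 2470 + 8450 + 2 \cdot 46 \left(-65\right)\right) + 3669 = \left(-1748 + 2470 + 8450 - 5980\right) + 3669 = 3192 + 3669 = 6861$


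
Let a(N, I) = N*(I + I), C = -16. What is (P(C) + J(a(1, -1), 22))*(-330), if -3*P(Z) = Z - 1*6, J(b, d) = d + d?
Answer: -16940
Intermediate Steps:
a(N, I) = 2*I*N (a(N, I) = N*(2*I) = 2*I*N)
J(b, d) = 2*d
P(Z) = 2 - Z/3 (P(Z) = -(Z - 1*6)/3 = -(Z - 6)/3 = -(-6 + Z)/3 = 2 - Z/3)
(P(C) + J(a(1, -1), 22))*(-330) = ((2 - ⅓*(-16)) + 2*22)*(-330) = ((2 + 16/3) + 44)*(-330) = (22/3 + 44)*(-330) = (154/3)*(-330) = -16940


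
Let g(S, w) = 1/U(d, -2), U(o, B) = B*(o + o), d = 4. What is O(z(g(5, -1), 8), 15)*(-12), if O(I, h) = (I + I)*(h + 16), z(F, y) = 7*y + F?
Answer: -83235/2 ≈ -41618.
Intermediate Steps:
U(o, B) = 2*B*o (U(o, B) = B*(2*o) = 2*B*o)
g(S, w) = -1/16 (g(S, w) = 1/(2*(-2)*4) = 1/(-16) = -1/16)
z(F, y) = F + 7*y
O(I, h) = 2*I*(16 + h) (O(I, h) = (2*I)*(16 + h) = 2*I*(16 + h))
O(z(g(5, -1), 8), 15)*(-12) = (2*(-1/16 + 7*8)*(16 + 15))*(-12) = (2*(-1/16 + 56)*31)*(-12) = (2*(895/16)*31)*(-12) = (27745/8)*(-12) = -83235/2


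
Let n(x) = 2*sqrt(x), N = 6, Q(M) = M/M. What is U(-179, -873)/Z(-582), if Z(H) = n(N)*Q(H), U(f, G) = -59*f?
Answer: 10561*sqrt(6)/12 ≈ 2155.8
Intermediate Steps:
Q(M) = 1
Z(H) = 2*sqrt(6) (Z(H) = (2*sqrt(6))*1 = 2*sqrt(6))
U(-179, -873)/Z(-582) = (-59*(-179))/((2*sqrt(6))) = 10561*(sqrt(6)/12) = 10561*sqrt(6)/12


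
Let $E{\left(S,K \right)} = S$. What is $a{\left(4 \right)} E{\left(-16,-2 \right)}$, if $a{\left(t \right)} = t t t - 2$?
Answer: $-992$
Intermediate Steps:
$a{\left(t \right)} = -2 + t^{3}$ ($a{\left(t \right)} = t t^{2} - 2 = t^{3} - 2 = -2 + t^{3}$)
$a{\left(4 \right)} E{\left(-16,-2 \right)} = \left(-2 + 4^{3}\right) \left(-16\right) = \left(-2 + 64\right) \left(-16\right) = 62 \left(-16\right) = -992$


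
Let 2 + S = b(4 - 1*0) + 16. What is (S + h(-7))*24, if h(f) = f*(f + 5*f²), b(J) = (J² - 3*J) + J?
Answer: -39456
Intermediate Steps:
b(J) = J² - 2*J
S = 22 (S = -2 + ((4 - 1*0)*(-2 + (4 - 1*0)) + 16) = -2 + ((4 + 0)*(-2 + (4 + 0)) + 16) = -2 + (4*(-2 + 4) + 16) = -2 + (4*2 + 16) = -2 + (8 + 16) = -2 + 24 = 22)
(S + h(-7))*24 = (22 + (-7)²*(1 + 5*(-7)))*24 = (22 + 49*(1 - 35))*24 = (22 + 49*(-34))*24 = (22 - 1666)*24 = -1644*24 = -39456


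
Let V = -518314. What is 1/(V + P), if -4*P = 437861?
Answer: -4/2511117 ≈ -1.5929e-6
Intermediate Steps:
P = -437861/4 (P = -1/4*437861 = -437861/4 ≈ -1.0947e+5)
1/(V + P) = 1/(-518314 - 437861/4) = 1/(-2511117/4) = -4/2511117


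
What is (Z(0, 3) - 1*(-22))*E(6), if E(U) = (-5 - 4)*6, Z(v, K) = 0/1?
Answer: -1188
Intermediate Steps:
Z(v, K) = 0 (Z(v, K) = 0*1 = 0)
E(U) = -54 (E(U) = -9*6 = -54)
(Z(0, 3) - 1*(-22))*E(6) = (0 - 1*(-22))*(-54) = (0 + 22)*(-54) = 22*(-54) = -1188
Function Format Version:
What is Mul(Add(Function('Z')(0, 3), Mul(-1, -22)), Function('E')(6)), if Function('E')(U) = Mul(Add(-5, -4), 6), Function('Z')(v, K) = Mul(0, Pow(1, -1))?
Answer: -1188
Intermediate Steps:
Function('Z')(v, K) = 0 (Function('Z')(v, K) = Mul(0, 1) = 0)
Function('E')(U) = -54 (Function('E')(U) = Mul(-9, 6) = -54)
Mul(Add(Function('Z')(0, 3), Mul(-1, -22)), Function('E')(6)) = Mul(Add(0, Mul(-1, -22)), -54) = Mul(Add(0, 22), -54) = Mul(22, -54) = -1188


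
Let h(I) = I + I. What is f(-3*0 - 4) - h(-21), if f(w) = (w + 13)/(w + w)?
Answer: 327/8 ≈ 40.875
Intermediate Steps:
h(I) = 2*I
f(w) = (13 + w)/(2*w) (f(w) = (13 + w)/((2*w)) = (13 + w)*(1/(2*w)) = (13 + w)/(2*w))
f(-3*0 - 4) - h(-21) = (13 + (-3*0 - 4))/(2*(-3*0 - 4)) - 2*(-21) = (13 + (0 - 4))/(2*(0 - 4)) - 1*(-42) = (½)*(13 - 4)/(-4) + 42 = (½)*(-¼)*9 + 42 = -9/8 + 42 = 327/8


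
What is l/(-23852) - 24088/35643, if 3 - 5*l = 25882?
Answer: -1950329683/4250784180 ≈ -0.45882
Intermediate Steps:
l = -25879/5 (l = ⅗ - ⅕*25882 = ⅗ - 25882/5 = -25879/5 ≈ -5175.8)
l/(-23852) - 24088/35643 = -25879/5/(-23852) - 24088/35643 = -25879/5*(-1/23852) - 24088*1/35643 = 25879/119260 - 24088/35643 = -1950329683/4250784180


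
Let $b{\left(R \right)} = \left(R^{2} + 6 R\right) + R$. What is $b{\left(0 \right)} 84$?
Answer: $0$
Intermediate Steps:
$b{\left(R \right)} = R^{2} + 7 R$
$b{\left(0 \right)} 84 = 0 \left(7 + 0\right) 84 = 0 \cdot 7 \cdot 84 = 0 \cdot 84 = 0$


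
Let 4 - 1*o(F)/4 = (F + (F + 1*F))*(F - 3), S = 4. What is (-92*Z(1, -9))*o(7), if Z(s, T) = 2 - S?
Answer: -58880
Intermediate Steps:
Z(s, T) = -2 (Z(s, T) = 2 - 1*4 = 2 - 4 = -2)
o(F) = 16 - 12*F*(-3 + F) (o(F) = 16 - 4*(F + (F + 1*F))*(F - 3) = 16 - 4*(F + (F + F))*(-3 + F) = 16 - 4*(F + 2*F)*(-3 + F) = 16 - 4*3*F*(-3 + F) = 16 - 12*F*(-3 + F))
(-92*Z(1, -9))*o(7) = (-92*(-2))*(16 - 12*7² + 36*7) = 184*(16 - 12*49 + 252) = 184*(16 - 588 + 252) = 184*(-320) = -58880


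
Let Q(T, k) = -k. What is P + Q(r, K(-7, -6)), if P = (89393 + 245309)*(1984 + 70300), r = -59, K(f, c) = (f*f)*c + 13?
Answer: 24193599649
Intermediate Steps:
K(f, c) = 13 + c*f² (K(f, c) = f²*c + 13 = c*f² + 13 = 13 + c*f²)
P = 24193599368 (P = 334702*72284 = 24193599368)
P + Q(r, K(-7, -6)) = 24193599368 - (13 - 6*(-7)²) = 24193599368 - (13 - 6*49) = 24193599368 - (13 - 294) = 24193599368 - 1*(-281) = 24193599368 + 281 = 24193599649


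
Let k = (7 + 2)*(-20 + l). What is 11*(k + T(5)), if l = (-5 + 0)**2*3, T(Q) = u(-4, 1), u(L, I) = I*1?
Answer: 5456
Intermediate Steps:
u(L, I) = I
T(Q) = 1
l = 75 (l = (-5)**2*3 = 25*3 = 75)
k = 495 (k = (7 + 2)*(-20 + 75) = 9*55 = 495)
11*(k + T(5)) = 11*(495 + 1) = 11*496 = 5456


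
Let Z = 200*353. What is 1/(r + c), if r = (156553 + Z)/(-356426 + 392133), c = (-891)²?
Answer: 35707/28347336020 ≈ 1.2596e-6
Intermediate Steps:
c = 793881
Z = 70600
r = 227153/35707 (r = (156553 + 70600)/(-356426 + 392133) = 227153/35707 ≈ 6.3616)
1/(r + c) = 1/(227153/35707 + 793881) = 1/(28347336020/35707) = 35707/28347336020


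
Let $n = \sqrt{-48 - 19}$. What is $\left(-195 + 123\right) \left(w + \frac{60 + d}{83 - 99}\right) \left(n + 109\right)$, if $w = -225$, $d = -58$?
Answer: $1766781 + 16209 i \sqrt{67} \approx 1.7668 \cdot 10^{6} + 1.3268 \cdot 10^{5} i$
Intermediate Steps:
$n = i \sqrt{67}$ ($n = \sqrt{-67} = i \sqrt{67} \approx 8.1853 i$)
$\left(-195 + 123\right) \left(w + \frac{60 + d}{83 - 99}\right) \left(n + 109\right) = \left(-195 + 123\right) \left(-225 + \frac{60 - 58}{83 - 99}\right) \left(i \sqrt{67} + 109\right) = - 72 \left(-225 + \frac{2}{-16}\right) \left(109 + i \sqrt{67}\right) = - 72 \left(-225 + 2 \left(- \frac{1}{16}\right)\right) \left(109 + i \sqrt{67}\right) = - 72 \left(-225 - \frac{1}{8}\right) \left(109 + i \sqrt{67}\right) = - 72 \left(- \frac{1801 \left(109 + i \sqrt{67}\right)}{8}\right) = - 72 \left(- \frac{196309}{8} - \frac{1801 i \sqrt{67}}{8}\right) = 1766781 + 16209 i \sqrt{67}$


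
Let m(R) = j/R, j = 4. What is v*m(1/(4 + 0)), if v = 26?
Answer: 416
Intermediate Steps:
m(R) = 4/R
v*m(1/(4 + 0)) = 26*(4/(1/(4 + 0))) = 26*(4/(1/4)) = 26*(4*4) = 26*16 = 416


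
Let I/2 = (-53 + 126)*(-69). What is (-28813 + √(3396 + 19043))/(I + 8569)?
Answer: 28813/1505 - √22439/1505 ≈ 19.045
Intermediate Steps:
I = -10074 (I = 2*((-53 + 126)*(-69)) = 2*(73*(-69)) = 2*(-5037) = -10074)
(-28813 + √(3396 + 19043))/(I + 8569) = (-28813 + √(3396 + 19043))/(-10074 + 8569) = (-28813 + √22439)/(-1505) = (-28813 + √22439)*(-1/1505) = 28813/1505 - √22439/1505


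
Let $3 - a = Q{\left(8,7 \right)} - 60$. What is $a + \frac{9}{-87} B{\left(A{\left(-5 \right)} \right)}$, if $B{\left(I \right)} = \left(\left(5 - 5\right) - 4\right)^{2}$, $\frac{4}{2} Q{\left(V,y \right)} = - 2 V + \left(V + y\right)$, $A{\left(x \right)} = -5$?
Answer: $\frac{3587}{58} \approx 61.845$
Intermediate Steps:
$Q{\left(V,y \right)} = \frac{y}{2} - \frac{V}{2}$ ($Q{\left(V,y \right)} = \frac{- 2 V + \left(V + y\right)}{2} = \frac{y - V}{2} = \frac{y}{2} - \frac{V}{2}$)
$B{\left(I \right)} = 16$ ($B{\left(I \right)} = \left(\left(5 - 5\right) - 4\right)^{2} = \left(0 - 4\right)^{2} = \left(-4\right)^{2} = 16$)
$a = \frac{127}{2}$ ($a = 3 - \left(\left(\frac{1}{2} \cdot 7 - 4\right) - 60\right) = 3 - \left(\left(\frac{7}{2} - 4\right) - 60\right) = 3 - \left(- \frac{1}{2} - 60\right) = 3 - - \frac{121}{2} = 3 + \frac{121}{2} = \frac{127}{2} \approx 63.5$)
$a + \frac{9}{-87} B{\left(A{\left(-5 \right)} \right)} = \frac{127}{2} + \frac{9}{-87} \cdot 16 = \frac{127}{2} + 9 \left(- \frac{1}{87}\right) 16 = \frac{127}{2} - \frac{48}{29} = \frac{3587}{58}$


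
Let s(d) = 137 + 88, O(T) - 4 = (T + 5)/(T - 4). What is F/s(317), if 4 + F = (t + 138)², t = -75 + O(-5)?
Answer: 299/15 ≈ 19.933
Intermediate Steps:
O(T) = 4 + (5 + T)/(-4 + T) (O(T) = 4 + (T + 5)/(T - 4) = 4 + (5 + T)/(-4 + T))
s(d) = 225
t = -71 (t = -75 + (-11 + 5*(-5))/(-4 - 5) = -75 + (-11 - 25)/(-9) = -75 - ⅑*(-36) = -75 + 4 = -71)
F = 4485 (F = -4 + (-71 + 138)² = -4 + 67² = -4 + 4489 = 4485)
F/s(317) = 4485/225 = 4485*(1/225) = 299/15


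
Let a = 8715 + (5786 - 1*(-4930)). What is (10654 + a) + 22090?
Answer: 52175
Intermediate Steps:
a = 19431 (a = 8715 + (5786 + 4930) = 8715 + 10716 = 19431)
(10654 + a) + 22090 = (10654 + 19431) + 22090 = 30085 + 22090 = 52175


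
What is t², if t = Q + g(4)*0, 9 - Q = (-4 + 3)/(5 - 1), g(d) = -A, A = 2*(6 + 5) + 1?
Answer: 1369/16 ≈ 85.563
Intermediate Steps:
A = 23 (A = 2*11 + 1 = 22 + 1 = 23)
g(d) = -23 (g(d) = -1*23 = -23)
Q = 37/4 (Q = 9 - (-4 + 3)/(5 - 1) = 9 - (-1)/4 = 9 - 1*(-¼) = 9 + ¼ = 37/4 ≈ 9.2500)
t = 37/4 (t = 37/4 - 23*0 = 37/4 + 0 = 37/4 ≈ 9.2500)
t² = (37/4)² = 1369/16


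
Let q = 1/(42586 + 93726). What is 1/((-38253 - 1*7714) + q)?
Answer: -136312/6265853703 ≈ -2.1755e-5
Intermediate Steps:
q = 1/136312 ≈ 7.3361e-6
1/((-38253 - 1*7714) + q) = 1/((-38253 - 1*7714) + 1/136312) = 1/((-38253 - 7714) + 1/136312) = 1/(-45967 + 1/136312) = 1/(-6265853703/136312) = -136312/6265853703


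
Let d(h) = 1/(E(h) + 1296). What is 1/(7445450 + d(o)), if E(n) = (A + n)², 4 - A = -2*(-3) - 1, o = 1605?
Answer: 2574112/19165422190401 ≈ 1.3431e-7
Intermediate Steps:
A = -1 (A = 4 - (-2*(-3) - 1) = 4 - (6 - 1) = 4 - 1*5 = 4 - 5 = -1)
E(n) = (-1 + n)²
d(h) = 1/(1296 + (-1 + h)²) (d(h) = 1/((-1 + h)² + 1296) = 1/(1296 + (-1 + h)²))
1/(7445450 + d(o)) = 1/(7445450 + 1/(1296 + (-1 + 1605)²)) = 1/(7445450 + 1/(1296 + 1604²)) = 1/(7445450 + 1/(1296 + 2572816)) = 1/(7445450 + 1/2574112) = 1/(19165422190401/2574112) = 2574112/19165422190401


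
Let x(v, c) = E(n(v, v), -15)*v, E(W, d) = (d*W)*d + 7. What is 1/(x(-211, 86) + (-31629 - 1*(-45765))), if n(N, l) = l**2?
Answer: -1/2113621816 ≈ -4.7312e-10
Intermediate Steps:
E(W, d) = 7 + W*d**2 (E(W, d) = (W*d)*d + 7 = W*d**2 + 7 = 7 + W*d**2)
x(v, c) = v*(7 + 225*v**2) (x(v, c) = (7 + v**2*(-15)**2)*v = (7 + v**2*225)*v = (7 + 225*v**2)*v = v*(7 + 225*v**2))
1/(x(-211, 86) + (-31629 - 1*(-45765))) = 1/(-211*(7 + 225*(-211)**2) + (-31629 - 1*(-45765))) = 1/(-211*(7 + 225*44521) + (-31629 + 45765)) = 1/(-211*(7 + 10017225) + 14136) = 1/(-211*10017232 + 14136) = 1/(-2113635952 + 14136) = 1/(-2113621816) = -1/2113621816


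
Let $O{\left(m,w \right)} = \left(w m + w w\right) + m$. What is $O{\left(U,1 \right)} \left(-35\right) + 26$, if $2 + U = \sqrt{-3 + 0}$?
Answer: $131 - 70 i \sqrt{3} \approx 131.0 - 121.24 i$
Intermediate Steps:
$U = -2 + i \sqrt{3}$ ($U = -2 + \sqrt{-3 + 0} = -2 + \sqrt{-3} = -2 + i \sqrt{3} \approx -2.0 + 1.732 i$)
$O{\left(m,w \right)} = m + w^{2} + m w$ ($O{\left(m,w \right)} = \left(m w + w^{2}\right) + m = \left(w^{2} + m w\right) + m = m + w^{2} + m w$)
$O{\left(U,1 \right)} \left(-35\right) + 26 = \left(\left(-2 + i \sqrt{3}\right) + 1^{2} + \left(-2 + i \sqrt{3}\right) 1\right) \left(-35\right) + 26 = \left(\left(-2 + i \sqrt{3}\right) + 1 - \left(2 - i \sqrt{3}\right)\right) \left(-35\right) + 26 = \left(-3 + 2 i \sqrt{3}\right) \left(-35\right) + 26 = \left(105 - 70 i \sqrt{3}\right) + 26 = 131 - 70 i \sqrt{3}$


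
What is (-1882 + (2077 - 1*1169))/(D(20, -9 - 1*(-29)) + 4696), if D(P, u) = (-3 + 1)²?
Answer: -487/2350 ≈ -0.20723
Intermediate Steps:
D(P, u) = 4 (D(P, u) = (-2)² = 4)
(-1882 + (2077 - 1*1169))/(D(20, -9 - 1*(-29)) + 4696) = (-1882 + (2077 - 1*1169))/(4 + 4696) = (-1882 + (2077 - 1169))/4700 = (-1882 + 908)*(1/4700) = -974*1/4700 = -487/2350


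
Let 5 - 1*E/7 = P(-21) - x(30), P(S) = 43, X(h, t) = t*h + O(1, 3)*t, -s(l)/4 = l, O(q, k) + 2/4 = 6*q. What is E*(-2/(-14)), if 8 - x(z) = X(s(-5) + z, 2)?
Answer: -141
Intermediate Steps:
O(q, k) = -½ + 6*q
s(l) = -4*l
X(h, t) = 11*t/2 + h*t (X(h, t) = t*h + (-½ + 6*1)*t = h*t + (-½ + 6)*t = h*t + 11*t/2 = 11*t/2 + h*t)
x(z) = -43 - 2*z (x(z) = 8 - 2*(11 + 2*(-4*(-5) + z))/2 = 8 - 2*(11 + 2*(20 + z))/2 = 8 - 2*(11 + (40 + 2*z))/2 = 8 - 2*(51 + 2*z)/2 = 8 - (51 + 2*z) = 8 + (-51 - 2*z) = -43 - 2*z)
E = -987 (E = 35 - 7*(43 - (-43 - 2*30)) = 35 - 7*(43 - (-43 - 60)) = 35 - 7*(43 - 1*(-103)) = 35 - 7*(43 + 103) = 35 - 7*146 = 35 - 1022 = -987)
E*(-2/(-14)) = -(-1974)/(-14) = -(-1974)*(-1)/14 = -987*⅐ = -141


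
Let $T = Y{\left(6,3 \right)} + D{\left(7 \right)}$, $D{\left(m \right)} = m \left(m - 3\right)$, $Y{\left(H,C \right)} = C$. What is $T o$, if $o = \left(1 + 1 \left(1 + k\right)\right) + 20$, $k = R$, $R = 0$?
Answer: $682$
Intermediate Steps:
$D{\left(m \right)} = m \left(-3 + m\right)$
$k = 0$
$o = 22$ ($o = \left(1 + 1 \left(1 + 0\right)\right) + 20 = \left(1 + 1 \cdot 1\right) + 20 = \left(1 + 1\right) + 20 = 2 + 20 = 22$)
$T = 31$ ($T = 3 + 7 \left(-3 + 7\right) = 3 + 7 \cdot 4 = 3 + 28 = 31$)
$T o = 31 \cdot 22 = 682$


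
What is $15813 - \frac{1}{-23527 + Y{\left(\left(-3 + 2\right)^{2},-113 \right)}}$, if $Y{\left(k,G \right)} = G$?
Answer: $\frac{373819321}{23640} \approx 15813.0$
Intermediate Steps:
$15813 - \frac{1}{-23527 + Y{\left(\left(-3 + 2\right)^{2},-113 \right)}} = 15813 - \frac{1}{-23527 - 113} = 15813 - \frac{1}{-23640} = 15813 - - \frac{1}{23640} = 15813 + \frac{1}{23640} = \frac{373819321}{23640}$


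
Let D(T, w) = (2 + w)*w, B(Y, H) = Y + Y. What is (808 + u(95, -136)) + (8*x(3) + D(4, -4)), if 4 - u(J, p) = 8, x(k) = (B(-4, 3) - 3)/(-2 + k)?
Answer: 724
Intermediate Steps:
B(Y, H) = 2*Y
D(T, w) = w*(2 + w)
x(k) = -11/(-2 + k) (x(k) = (2*(-4) - 3)/(-2 + k) = (-8 - 3)/(-2 + k) = -11/(-2 + k))
u(J, p) = -4 (u(J, p) = 4 - 1*8 = 4 - 8 = -4)
(808 + u(95, -136)) + (8*x(3) + D(4, -4)) = (808 - 4) + (8*(-11/(-2 + 3)) - 4*(2 - 4)) = 804 + (8*(-11/1) - 4*(-2)) = 804 + (8*(-11*1) + 8) = 804 + (8*(-11) + 8) = 804 + (-88 + 8) = 804 - 80 = 724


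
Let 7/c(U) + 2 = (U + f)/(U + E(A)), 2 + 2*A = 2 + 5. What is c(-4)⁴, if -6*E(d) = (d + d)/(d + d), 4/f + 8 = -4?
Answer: 937890625/331776 ≈ 2826.9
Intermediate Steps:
A = 5/2 (A = -1 + (2 + 5)/2 = -1 + (½)*7 = -1 + 7/2 = 5/2 ≈ 2.5000)
f = -⅓ (f = 4/(-8 - 4) = 4/(-12) = 4*(-1/12) = -⅓ ≈ -0.33333)
E(d) = -⅙ (E(d) = -(d + d)/(6*(d + d)) = -2*d/(6*(2*d)) = -2*d*1/(2*d)/6 = -⅙*1 = -⅙)
c(U) = 7/(-2 + (-⅓ + U)/(-⅙ + U)) (c(U) = 7/(-2 + (U - ⅓)/(U - ⅙)) = 7/(-2 + (-⅓ + U)/(-⅙ + U)))
c(-4)⁴ = (-7 + (7/6)/(-4))⁴ = (-7 + (7/6)*(-¼))⁴ = (-7 - 7/24)⁴ = (-175/24)⁴ = 937890625/331776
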